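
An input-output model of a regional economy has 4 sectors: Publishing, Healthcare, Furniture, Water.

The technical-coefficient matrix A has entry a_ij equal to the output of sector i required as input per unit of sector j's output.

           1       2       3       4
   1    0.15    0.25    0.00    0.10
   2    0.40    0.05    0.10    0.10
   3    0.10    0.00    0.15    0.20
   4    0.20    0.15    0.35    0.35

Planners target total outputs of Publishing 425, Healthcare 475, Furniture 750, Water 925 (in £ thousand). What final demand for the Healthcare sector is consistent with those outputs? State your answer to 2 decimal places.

d_2 = 113.75

I − A =
  [   0.85    -0.25     0.00    -0.10]
  [  -0.40     0.95    -0.10    -0.10]
  [  -0.10     0.00     0.85    -0.20]
  [  -0.20    -0.15    -0.35     0.65]
d = (I − A) x:
  d_1 = (+0.85)·425 + (-0.25)·475 + (+0.00)·750 + (-0.10)·925 = 150.00
  d_2 = (-0.40)·425 + (+0.95)·475 + (-0.10)·750 + (-0.10)·925 = 113.75
  d_3 = (-0.10)·425 + (+0.00)·475 + (+0.85)·750 + (-0.20)·925 = 410.00
  d_4 = (-0.20)·425 + (-0.15)·475 + (-0.35)·750 + (+0.65)·925 = 182.50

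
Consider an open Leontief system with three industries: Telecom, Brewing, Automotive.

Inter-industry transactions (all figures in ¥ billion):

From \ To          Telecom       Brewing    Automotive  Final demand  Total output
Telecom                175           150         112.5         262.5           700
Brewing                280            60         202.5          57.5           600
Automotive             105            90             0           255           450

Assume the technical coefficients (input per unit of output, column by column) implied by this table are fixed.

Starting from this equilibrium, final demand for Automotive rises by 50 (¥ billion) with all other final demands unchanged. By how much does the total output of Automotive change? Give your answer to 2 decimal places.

Technical coefficients a_ij = z_ij / X_j:
  a_TT = 175/700 = 0.25, a_BT = 280/700 = 0.40, a_AT = 105/700 = 0.15
  a_TB = 150/600 = 0.25, a_BB = 60/600 = 0.10, a_AB = 90/600 = 0.15
  a_TA = 112.5/450 = 0.25, a_BA = 202.5/450 = 0.45, a_AA = 0/450 = 0.00
I − A =
  [   0.75    -0.25    -0.25]
  [  -0.40     0.90    -0.45]
  [  -0.15    -0.15     1.00]
Cofactors of I−A, C_ij = (−1)^(i+j)·(minor ij) (rows/columns in the sector order above):
  C_11 = (0.90)(1.00) − (-0.45)(-0.15) = 0.8325
  C_12 = −[(-0.40)(1.00) − (-0.45)(-0.15)] = 0.4675
  C_13 = (-0.40)(-0.15) − (0.90)(-0.15) = 0.1950
  C_21 = −[(-0.25)(1.00) − (-0.25)(-0.15)] = 0.2875
  C_22 = (0.75)(1.00) − (-0.25)(-0.15) = 0.7125
  C_23 = −[(0.75)(-0.15) − (-0.25)(-0.15)] = 0.1500
  C_31 = (-0.25)(-0.45) − (-0.25)(0.90) = 0.3375
  C_32 = −[(0.75)(-0.45) − (-0.25)(-0.40)] = 0.4375
  C_33 = (0.75)(0.90) − (-0.25)(-0.40) = 0.5750
det(I−A) = Σ_j (I−A)_1j·C_1j = (0.75)(0.8325) + (-0.25)(0.4675) + (-0.25)(0.1950) = 0.45875
adj(I−A) = Cᵀ =
  [ 0.8325   0.2875   0.3375]
  [ 0.4675   0.7125   0.4375]
  [ 0.1950   0.1500   0.5750]
(I − A)⁻¹ = adj(I−A) / det(I−A) ≈
  [   1.8147     0.6267     0.7357]
  [   1.0191     1.5531     0.9537]
  [   0.4251     0.3270     1.2534]
Δx = (I − A)⁻¹ Δd with Δd having +50 in the Automotive component and 0 elsewhere.
So Δx_A = L_AA · (+50), where L_AA = adj(I−A)_AA / det(I−A) = 0.5750 / 0.45875.
Δx_A = 0.5750 × (+50) / 0.45875 = 28.75 / 0.45875 ≈ 62.67.

Δx_A = 62.67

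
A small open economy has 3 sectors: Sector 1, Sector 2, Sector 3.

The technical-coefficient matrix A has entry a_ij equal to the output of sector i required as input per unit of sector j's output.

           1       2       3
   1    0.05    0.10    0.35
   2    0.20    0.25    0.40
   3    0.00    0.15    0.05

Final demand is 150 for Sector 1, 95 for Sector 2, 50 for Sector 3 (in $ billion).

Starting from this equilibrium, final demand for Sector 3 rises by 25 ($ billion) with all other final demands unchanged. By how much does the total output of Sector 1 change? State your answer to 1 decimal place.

I − A =
  [   0.95    -0.10    -0.35]
  [  -0.20     0.75    -0.40]
  [   0.00    -0.15     0.95]
Cofactors of I−A, C_ij = (−1)^(i+j)·(minor ij) (rows/columns in the sector order above):
  C_11 = (0.75)(0.95) − (-0.40)(-0.15) = 0.6525
  C_12 = −[(-0.20)(0.95) − (-0.40)(0.00)] = 0.1900
  C_13 = (-0.20)(-0.15) − (0.75)(0.00) = 0.0300
  C_21 = −[(-0.10)(0.95) − (-0.35)(-0.15)] = 0.1475
  C_22 = (0.95)(0.95) − (-0.35)(0.00) = 0.9025
  C_23 = −[(0.95)(-0.15) − (-0.10)(0.00)] = 0.1425
  C_31 = (-0.10)(-0.40) − (-0.35)(0.75) = 0.3025
  C_32 = −[(0.95)(-0.40) − (-0.35)(-0.20)] = 0.4500
  C_33 = (0.95)(0.75) − (-0.10)(-0.20) = 0.6925
det(I−A) = Σ_j (I−A)_1j·C_1j = (0.95)(0.6525) + (-0.10)(0.1900) + (-0.35)(0.0300) = 0.590375
adj(I−A) = Cᵀ =
  [ 0.6525   0.1475   0.3025]
  [ 0.1900   0.9025   0.4500]
  [ 0.0300   0.1425   0.6925]
(I − A)⁻¹ = adj(I−A) / det(I−A) ≈
  [   1.1052     0.2498     0.5124]
  [   0.3218     1.5287     0.7622]
  [   0.0508     0.2414     1.1730]
Δx = (I − A)⁻¹ Δd with Δd having +25 in the Sector 3 component and 0 elsewhere.
So Δx_1 = L_13 · (+25), where L_13 = adj(I−A)_13 / det(I−A) = 0.3025 / 0.590375.
Δx_1 = 0.3025 × (+25) / 0.590375 = 7.5625 / 0.590375 ≈ 12.8.

Δx_1 = 12.8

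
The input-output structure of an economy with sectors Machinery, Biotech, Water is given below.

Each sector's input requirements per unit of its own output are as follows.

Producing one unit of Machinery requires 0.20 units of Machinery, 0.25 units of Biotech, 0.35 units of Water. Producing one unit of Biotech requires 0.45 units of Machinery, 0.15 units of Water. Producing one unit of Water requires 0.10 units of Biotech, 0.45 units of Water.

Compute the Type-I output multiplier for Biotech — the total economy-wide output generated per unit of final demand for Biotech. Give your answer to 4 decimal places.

m_B = 2.7542

I − A =
  [   0.80    -0.45     0.00]
  [  -0.25     1.00    -0.10]
  [  -0.35    -0.15     0.55]
Cofactors of I−A, C_ij = (−1)^(i+j)·(minor ij) (rows/columns in the sector order above):
  C_11 = (1.00)(0.55) − (-0.10)(-0.15) = 0.5350
  C_12 = −[(-0.25)(0.55) − (-0.10)(-0.35)] = 0.1725
  C_13 = (-0.25)(-0.15) − (1.00)(-0.35) = 0.3875
  C_21 = −[(-0.45)(0.55) − (0.00)(-0.15)] = 0.2475
  C_22 = (0.80)(0.55) − (0.00)(-0.35) = 0.4400
  C_23 = −[(0.80)(-0.15) − (-0.45)(-0.35)] = 0.2775
  C_31 = (-0.45)(-0.10) − (0.00)(1.00) = 0.0450
  C_32 = −[(0.80)(-0.10) − (0.00)(-0.25)] = 0.0800
  C_33 = (0.80)(1.00) − (-0.45)(-0.25) = 0.6875
det(I−A) = Σ_j (I−A)_1j·C_1j = (0.80)(0.5350) + (-0.45)(0.1725) + (0.00)(0.3875) = 0.350375
adj(I−A) = Cᵀ =
  [ 0.5350   0.2475   0.0450]
  [ 0.1725   0.4400   0.0800]
  [ 0.3875   0.2775   0.6875]
(I − A)⁻¹ = adj(I−A) / det(I−A) ≈
  [   1.52694     0.70639     0.12843]
  [   0.49233     1.25580     0.22833]
  [   1.10596     0.79201     1.96218]
The output multiplier for sector j is the column-j sum of the Leontief inverse (I − A)⁻¹ = adj(I−A) / det(I−A).
Column B of adj(I−A): (0.2475, 0.4400, 0.2775); det(I−A) = 0.350375.
m_B = (0.2475 + 0.4400 + 0.2775) / 0.350375 = 0.965 / 0.350375 ≈ 2.7542.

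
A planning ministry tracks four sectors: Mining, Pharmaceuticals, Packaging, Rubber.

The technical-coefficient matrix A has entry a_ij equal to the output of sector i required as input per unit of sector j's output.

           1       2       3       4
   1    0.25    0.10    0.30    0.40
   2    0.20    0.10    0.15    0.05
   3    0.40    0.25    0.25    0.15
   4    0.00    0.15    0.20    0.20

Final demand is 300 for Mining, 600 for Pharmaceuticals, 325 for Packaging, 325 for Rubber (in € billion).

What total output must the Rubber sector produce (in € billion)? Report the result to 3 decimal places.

I − A =
  [   0.75    -0.10    -0.30    -0.40]
  [  -0.20     0.90    -0.15    -0.05]
  [  -0.40    -0.25     0.75    -0.15]
  [   0.00    -0.15    -0.20     0.80]
Compute the cofactors C_ij = (−1)^(i+j)·(3×3 minor ij) of I−A; the adjugate is their transpose:
adj(I−A) = Cᵀ =
  [ 0.471500   0.188750   0.307750   0.305250]
  [ 0.166000   0.299500   0.161500   0.132000]
  [ 0.329500   0.222875   0.506375   0.273625]
  [ 0.113500   0.111875   0.156875   0.334125]
det(I−A) = Σ_j (I−A)_1j·C_1j = (0.75)(0.471500) + (-0.10)(0.166000) + (-0.30)(0.329500) + (-0.40)(0.113500) = 0.192775
(I − A)⁻¹ = adj(I−A) / det(I−A) ≈
  [   2.4459     0.9791     1.5964     1.5835]
  [   0.8611     1.5536     0.8378     0.6847]
  [   1.7092     1.1561     2.6268     1.4194]
  [   0.5888     0.5803     0.8138     1.7332]
x = (I − A)⁻¹ d = adj(I−A)·d / det(I−A), with det(I−A) = 0.192775:
  x_1 = (0.471500·300 + 0.188750·600 + 0.307750·325 + 0.305250·325) / 0.192775 = 453.925 / 0.192775 ≈ 2354.688
  x_2 = (0.166000·300 + 0.299500·600 + 0.161500·325 + 0.132000·325) / 0.192775 = 324.8875 / 0.192775 ≈ 1685.320
  x_3 = (0.329500·300 + 0.222875·600 + 0.506375·325 + 0.273625·325) / 0.192775 = 486.075 / 0.192775 ≈ 2521.463
  x_4 = (0.113500·300 + 0.111875·600 + 0.156875·325 + 0.334125·325) / 0.192775 = 260.75 / 0.192775 ≈ 1352.613

x_4 = 1352.613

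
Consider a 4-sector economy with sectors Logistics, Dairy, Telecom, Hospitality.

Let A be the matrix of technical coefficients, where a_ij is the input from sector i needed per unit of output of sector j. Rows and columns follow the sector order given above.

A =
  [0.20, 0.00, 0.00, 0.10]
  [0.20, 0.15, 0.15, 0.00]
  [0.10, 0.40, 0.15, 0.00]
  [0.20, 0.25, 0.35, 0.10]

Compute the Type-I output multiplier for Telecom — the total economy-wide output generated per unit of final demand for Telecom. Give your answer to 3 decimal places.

m_3 = 2.214

I − A =
  [   0.80     0.00     0.00    -0.10]
  [  -0.20     0.85    -0.15     0.00]
  [  -0.10    -0.40     0.85     0.00]
  [  -0.20    -0.25    -0.35     0.90]
Compute the cofactors C_ij = (−1)^(i+j)·(3×3 minor ij) of I−A; the adjugate is their transpose:
adj(I−A) = Cᵀ =
  [ 0.59625   0.03525   0.03350   0.06625]
  [ 0.16650   0.59150   0.11200   0.01850]
  [ 0.14850   0.28250   0.59000   0.01650]
  [ 0.23650   0.28200   0.26800   0.53000]
det(I−A) = Σ_j (I−A)_1j·C_1j = (0.80)(0.59625) + (0.00)(0.16650) + (0.00)(0.14850) + (-0.10)(0.23650) = 0.45335
(I − A)⁻¹ = adj(I−A) / det(I−A) ≈
  [   1.3152     0.0778     0.0739     0.1461]
  [   0.3673     1.3047     0.2470     0.0408]
  [   0.3276     0.6231     1.3014     0.0364]
  [   0.5217     0.6220     0.5912     1.1691]
The output multiplier for sector j is the column-j sum of the Leontief inverse (I − A)⁻¹ = adj(I−A) / det(I−A).
Column 3 of adj(I−A): (0.03350, 0.11200, 0.59000, 0.26800); det(I−A) = 0.45335.
m_3 = (0.03350 + 0.11200 + 0.59000 + 0.26800) / 0.45335 = 1.0035 / 0.45335 ≈ 2.214.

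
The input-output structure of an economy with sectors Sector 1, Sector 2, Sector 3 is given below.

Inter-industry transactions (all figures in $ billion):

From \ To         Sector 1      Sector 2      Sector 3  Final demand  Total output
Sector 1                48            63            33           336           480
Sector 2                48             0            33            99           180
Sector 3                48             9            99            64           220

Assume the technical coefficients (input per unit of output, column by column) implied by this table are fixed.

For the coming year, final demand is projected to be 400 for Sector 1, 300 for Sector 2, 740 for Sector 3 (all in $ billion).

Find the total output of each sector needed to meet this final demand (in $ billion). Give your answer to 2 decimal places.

x_1 = 952.79, x_2 = 631.70, x_3 = 1576.12

Technical coefficients a_ij = z_ij / X_j:
  a_11 = 48/480 = 0.10, a_21 = 48/480 = 0.10, a_31 = 48/480 = 0.10
  a_12 = 63/180 = 0.35, a_22 = 0/180 = 0.00, a_32 = 9/180 = 0.05
  a_13 = 33/220 = 0.15, a_23 = 33/220 = 0.15, a_33 = 99/220 = 0.45
I − A =
  [   0.90    -0.35    -0.15]
  [  -0.10     1.00    -0.15]
  [  -0.10    -0.05     0.55]
Cofactors of I−A, C_ij = (−1)^(i+j)·(minor ij) (rows/columns in the sector order above):
  C_11 = (1.00)(0.55) − (-0.15)(-0.05) = 0.5425
  C_12 = −[(-0.10)(0.55) − (-0.15)(-0.10)] = 0.0700
  C_13 = (-0.10)(-0.05) − (1.00)(-0.10) = 0.1050
  C_21 = −[(-0.35)(0.55) − (-0.15)(-0.05)] = 0.2000
  C_22 = (0.90)(0.55) − (-0.15)(-0.10) = 0.4800
  C_23 = −[(0.90)(-0.05) − (-0.35)(-0.10)] = 0.0800
  C_31 = (-0.35)(-0.15) − (-0.15)(1.00) = 0.2025
  C_32 = −[(0.90)(-0.15) − (-0.15)(-0.10)] = 0.1500
  C_33 = (0.90)(1.00) − (-0.35)(-0.10) = 0.8650
det(I−A) = Σ_j (I−A)_1j·C_1j = (0.90)(0.5425) + (-0.35)(0.0700) + (-0.15)(0.1050) = 0.4480
adj(I−A) = Cᵀ =
  [ 0.5425   0.2000   0.2025]
  [ 0.0700   0.4800   0.1500]
  [ 0.1050   0.0800   0.8650]
(I − A)⁻¹ = adj(I−A) / det(I−A) ≈
  [   1.2109     0.4464     0.4520]
  [   0.1563     1.0714     0.3348]
  [   0.2344     0.1786     1.9308]
x = (I − A)⁻¹ d = adj(I−A)·d / det(I−A), with det(I−A) = 0.4480:
  x_1 = (0.5425·400 + 0.2000·300 + 0.2025·740) / 0.4480 = 426.85 / 0.4480 ≈ 952.79
  x_2 = (0.0700·400 + 0.4800·300 + 0.1500·740) / 0.4480 = 283.00 / 0.4480 ≈ 631.70
  x_3 = (0.1050·400 + 0.0800·300 + 0.8650·740) / 0.4480 = 706.10 / 0.4480 ≈ 1576.12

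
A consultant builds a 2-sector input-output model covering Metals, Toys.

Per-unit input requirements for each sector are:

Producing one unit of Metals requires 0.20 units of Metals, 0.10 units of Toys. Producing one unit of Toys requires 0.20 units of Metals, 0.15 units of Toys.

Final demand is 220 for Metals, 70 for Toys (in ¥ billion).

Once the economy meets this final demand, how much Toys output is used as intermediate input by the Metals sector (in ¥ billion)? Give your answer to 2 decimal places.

I − A =
  [   0.80    -0.20]
  [  -0.10     0.85]
det(I−A) = (0.80)(0.85) − (-0.20)(-0.10) = 0.6600
adj(I−A) = [[0.85, 0.20], [0.10, 0.80]]
(I − A)⁻¹ = adj(I−A) / det(I−A) ≈
  [   1.2879     0.3030]
  [   0.1515     1.2121]
First solve x = (I − A)⁻¹ d = adj(I−A)·d / det(I−A); in particular x_1 = (0.85·220 + 0.20·70) / 0.6600 = 201.00 / 0.6600 ≈ 304.5455.
Intermediate flow from 2 to 1: z_21 = a_21 · x_1 = 0.10 × 201.00 / 0.6600 = 20.10 / 0.6600 ≈ 30.45.

z_21 = 30.45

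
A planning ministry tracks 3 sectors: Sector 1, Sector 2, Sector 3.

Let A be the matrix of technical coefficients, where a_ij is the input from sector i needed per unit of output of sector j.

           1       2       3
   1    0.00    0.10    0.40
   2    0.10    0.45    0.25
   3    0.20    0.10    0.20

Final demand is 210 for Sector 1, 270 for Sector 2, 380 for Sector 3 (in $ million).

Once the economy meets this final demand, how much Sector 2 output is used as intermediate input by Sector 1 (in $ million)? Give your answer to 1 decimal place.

I − A =
  [   1.00    -0.10    -0.40]
  [  -0.10     0.55    -0.25]
  [  -0.20    -0.10     0.80]
Cofactors of I−A, C_ij = (−1)^(i+j)·(minor ij) (rows/columns in the sector order above):
  C_11 = (0.55)(0.80) − (-0.25)(-0.10) = 0.4150
  C_12 = −[(-0.10)(0.80) − (-0.25)(-0.20)] = 0.1300
  C_13 = (-0.10)(-0.10) − (0.55)(-0.20) = 0.1200
  C_21 = −[(-0.10)(0.80) − (-0.40)(-0.10)] = 0.1200
  C_22 = (1.00)(0.80) − (-0.40)(-0.20) = 0.7200
  C_23 = −[(1.00)(-0.10) − (-0.10)(-0.20)] = 0.1200
  C_31 = (-0.10)(-0.25) − (-0.40)(0.55) = 0.2450
  C_32 = −[(1.00)(-0.25) − (-0.40)(-0.10)] = 0.2900
  C_33 = (1.00)(0.55) − (-0.10)(-0.10) = 0.5400
det(I−A) = Σ_j (I−A)_1j·C_1j = (1.00)(0.4150) + (-0.10)(0.1300) + (-0.40)(0.1200) = 0.3540
adj(I−A) = Cᵀ =
  [ 0.4150   0.1200   0.2450]
  [ 0.1300   0.7200   0.2900]
  [ 0.1200   0.1200   0.5400]
(I − A)⁻¹ = adj(I−A) / det(I−A) ≈
  [   1.1723     0.3390     0.6921]
  [   0.3672     2.0339     0.8192]
  [   0.3390     0.3390     1.5254]
First solve x = (I − A)⁻¹ d = adj(I−A)·d / det(I−A); in particular x_1 = (0.4150·210 + 0.1200·270 + 0.2450·380) / 0.3540 = 212.65 / 0.3540 ≈ 600.706.
Intermediate flow from 2 to 1: z_21 = a_21 · x_1 = 0.10 × 212.65 / 0.3540 = 21.265 / 0.3540 ≈ 60.1.

z_21 = 60.1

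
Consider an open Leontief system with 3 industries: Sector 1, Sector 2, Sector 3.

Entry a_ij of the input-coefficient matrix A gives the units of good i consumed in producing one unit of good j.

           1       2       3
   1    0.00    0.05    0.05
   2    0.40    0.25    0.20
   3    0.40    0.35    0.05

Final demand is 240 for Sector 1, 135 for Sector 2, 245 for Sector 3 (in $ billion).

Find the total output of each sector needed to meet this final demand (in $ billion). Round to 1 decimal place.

I − A =
  [   1.00    -0.05    -0.05]
  [  -0.40     0.75    -0.20]
  [  -0.40    -0.35     0.95]
Cofactors of I−A, C_ij = (−1)^(i+j)·(minor ij) (rows/columns in the sector order above):
  C_11 = (0.75)(0.95) − (-0.20)(-0.35) = 0.6425
  C_12 = −[(-0.40)(0.95) − (-0.20)(-0.40)] = 0.4600
  C_13 = (-0.40)(-0.35) − (0.75)(-0.40) = 0.4400
  C_21 = −[(-0.05)(0.95) − (-0.05)(-0.35)] = 0.0650
  C_22 = (1.00)(0.95) − (-0.05)(-0.40) = 0.9300
  C_23 = −[(1.00)(-0.35) − (-0.05)(-0.40)] = 0.3700
  C_31 = (-0.05)(-0.20) − (-0.05)(0.75) = 0.0475
  C_32 = −[(1.00)(-0.20) − (-0.05)(-0.40)] = 0.2200
  C_33 = (1.00)(0.75) − (-0.05)(-0.40) = 0.7300
det(I−A) = Σ_j (I−A)_1j·C_1j = (1.00)(0.6425) + (-0.05)(0.4600) + (-0.05)(0.4400) = 0.5975
adj(I−A) = Cᵀ =
  [ 0.6425   0.0650   0.0475]
  [ 0.4600   0.9300   0.2200]
  [ 0.4400   0.3700   0.7300]
(I − A)⁻¹ = adj(I−A) / det(I−A) ≈
  [   1.0753     0.1088     0.0795]
  [   0.7699     1.5565     0.3682]
  [   0.7364     0.6192     1.2218]
x = (I − A)⁻¹ d = adj(I−A)·d / det(I−A), with det(I−A) = 0.5975:
  x_1 = (0.6425·240 + 0.0650·135 + 0.0475·245) / 0.5975 = 174.6125 / 0.5975 ≈ 292.2
  x_2 = (0.4600·240 + 0.9300·135 + 0.2200·245) / 0.5975 = 289.85 / 0.5975 ≈ 485.1
  x_3 = (0.4400·240 + 0.3700·135 + 0.7300·245) / 0.5975 = 334.40 / 0.5975 ≈ 559.7

x_1 = 292.2, x_2 = 485.1, x_3 = 559.7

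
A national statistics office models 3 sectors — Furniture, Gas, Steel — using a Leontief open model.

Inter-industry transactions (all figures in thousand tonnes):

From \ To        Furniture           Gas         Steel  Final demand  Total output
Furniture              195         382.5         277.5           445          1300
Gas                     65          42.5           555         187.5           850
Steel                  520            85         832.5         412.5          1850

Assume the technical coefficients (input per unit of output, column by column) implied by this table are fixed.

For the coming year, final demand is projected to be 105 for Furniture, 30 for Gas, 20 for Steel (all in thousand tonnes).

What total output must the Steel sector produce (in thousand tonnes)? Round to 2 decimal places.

x_S = 217.57

Technical coefficients a_ij = z_ij / X_j:
  a_FF = 195/1300 = 0.15, a_GF = 65/1300 = 0.05, a_SF = 520/1300 = 0.40
  a_FG = 382.5/850 = 0.45, a_GG = 42.5/850 = 0.05, a_SG = 85/850 = 0.10
  a_FS = 277.5/1850 = 0.15, a_GS = 555/1850 = 0.30, a_SS = 832.5/1850 = 0.45
I − A =
  [   0.85    -0.45    -0.15]
  [  -0.05     0.95    -0.30]
  [  -0.40    -0.10     0.55]
Cofactors of I−A, C_ij = (−1)^(i+j)·(minor ij) (rows/columns in the sector order above):
  C_11 = (0.95)(0.55) − (-0.30)(-0.10) = 0.4925
  C_12 = −[(-0.05)(0.55) − (-0.30)(-0.40)] = 0.1475
  C_13 = (-0.05)(-0.10) − (0.95)(-0.40) = 0.3850
  C_21 = −[(-0.45)(0.55) − (-0.15)(-0.10)] = 0.2625
  C_22 = (0.85)(0.55) − (-0.15)(-0.40) = 0.4075
  C_23 = −[(0.85)(-0.10) − (-0.45)(-0.40)] = 0.2650
  C_31 = (-0.45)(-0.30) − (-0.15)(0.95) = 0.2775
  C_32 = −[(0.85)(-0.30) − (-0.15)(-0.05)] = 0.2625
  C_33 = (0.85)(0.95) − (-0.45)(-0.05) = 0.7850
det(I−A) = Σ_j (I−A)_1j·C_1j = (0.85)(0.4925) + (-0.45)(0.1475) + (-0.15)(0.3850) = 0.2945
adj(I−A) = Cᵀ =
  [ 0.4925   0.2625   0.2775]
  [ 0.1475   0.4075   0.2625]
  [ 0.3850   0.2650   0.7850]
(I − A)⁻¹ = adj(I−A) / det(I−A) ≈
  [   1.6723     0.8913     0.9423]
  [   0.5008     1.3837     0.8913]
  [   1.3073     0.8998     2.6655]
x = (I − A)⁻¹ d = adj(I−A)·d / det(I−A), with det(I−A) = 0.2945:
  x_F = (0.4925·105 + 0.2625·30 + 0.2775·20) / 0.2945 = 65.1375 / 0.2945 ≈ 221.18
  x_G = (0.1475·105 + 0.4075·30 + 0.2625·20) / 0.2945 = 32.9625 / 0.2945 ≈ 111.93
  x_S = (0.3850·105 + 0.2650·30 + 0.7850·20) / 0.2945 = 64.075 / 0.2945 ≈ 217.57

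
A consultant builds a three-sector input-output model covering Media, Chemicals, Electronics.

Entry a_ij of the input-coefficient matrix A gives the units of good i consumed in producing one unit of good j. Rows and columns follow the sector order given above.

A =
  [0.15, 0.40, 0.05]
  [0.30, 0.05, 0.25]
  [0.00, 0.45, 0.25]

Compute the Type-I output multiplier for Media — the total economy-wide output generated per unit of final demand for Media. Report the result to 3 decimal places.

m_M = 2.323

I − A =
  [   0.85    -0.40    -0.05]
  [  -0.30     0.95    -0.25]
  [   0.00    -0.45     0.75]
Cofactors of I−A, C_ij = (−1)^(i+j)·(minor ij) (rows/columns in the sector order above):
  C_11 = (0.95)(0.75) − (-0.25)(-0.45) = 0.6000
  C_12 = −[(-0.30)(0.75) − (-0.25)(0.00)] = 0.2250
  C_13 = (-0.30)(-0.45) − (0.95)(0.00) = 0.1350
  C_21 = −[(-0.40)(0.75) − (-0.05)(-0.45)] = 0.3225
  C_22 = (0.85)(0.75) − (-0.05)(0.00) = 0.6375
  C_23 = −[(0.85)(-0.45) − (-0.40)(0.00)] = 0.3825
  C_31 = (-0.40)(-0.25) − (-0.05)(0.95) = 0.1475
  C_32 = −[(0.85)(-0.25) − (-0.05)(-0.30)] = 0.2275
  C_33 = (0.85)(0.95) − (-0.40)(-0.30) = 0.6875
det(I−A) = Σ_j (I−A)_1j·C_1j = (0.85)(0.6000) + (-0.40)(0.2250) + (-0.05)(0.1350) = 0.41325
adj(I−A) = Cᵀ =
  [ 0.6000   0.3225   0.1475]
  [ 0.2250   0.6375   0.2275]
  [ 0.1350   0.3825   0.6875]
(I − A)⁻¹ = adj(I−A) / det(I−A) ≈
  [   1.4519     0.7804     0.3569]
  [   0.5445     1.5426     0.5505]
  [   0.3267     0.9256     1.6636]
The output multiplier for sector j is the column-j sum of the Leontief inverse (I − A)⁻¹ = adj(I−A) / det(I−A).
Column M of adj(I−A): (0.6000, 0.2250, 0.1350); det(I−A) = 0.41325.
m_M = (0.6000 + 0.2250 + 0.1350) / 0.41325 = 0.96 / 0.41325 ≈ 2.323.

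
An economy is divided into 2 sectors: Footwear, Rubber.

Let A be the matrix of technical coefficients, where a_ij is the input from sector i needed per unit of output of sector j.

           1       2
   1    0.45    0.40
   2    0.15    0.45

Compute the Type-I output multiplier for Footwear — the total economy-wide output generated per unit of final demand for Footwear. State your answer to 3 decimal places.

m_1 = 2.887

I − A =
  [   0.55    -0.40]
  [  -0.15     0.55]
det(I−A) = (0.55)(0.55) − (-0.40)(-0.15) = 0.2425
adj(I−A) = [[0.55, 0.40], [0.15, 0.55]]
(I − A)⁻¹ = adj(I−A) / det(I−A) ≈
  [   2.2680     1.6495]
  [   0.6186     2.2680]
The output multiplier for sector j is the column-j sum of the Leontief inverse (I − A)⁻¹ = adj(I−A) / det(I−A).
Column 1 of adj(I−A): (0.55, 0.15); det(I−A) = 0.2425.
m_1 = (0.55 + 0.15) / 0.2425 = 0.70 / 0.2425 ≈ 2.887.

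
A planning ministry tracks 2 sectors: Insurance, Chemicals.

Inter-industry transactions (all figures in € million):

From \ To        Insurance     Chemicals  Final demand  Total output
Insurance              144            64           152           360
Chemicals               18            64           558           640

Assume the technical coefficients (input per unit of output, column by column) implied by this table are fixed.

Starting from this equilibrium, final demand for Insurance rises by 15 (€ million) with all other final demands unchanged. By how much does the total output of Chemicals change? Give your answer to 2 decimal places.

Technical coefficients a_ij = z_ij / X_j:
  a_11 = 144/360 = 0.40, a_21 = 18/360 = 0.05
  a_12 = 64/640 = 0.10, a_22 = 64/640 = 0.10
I − A =
  [   0.60    -0.10]
  [  -0.05     0.90]
det(I−A) = (0.60)(0.90) − (-0.10)(-0.05) = 0.5350
adj(I−A) = [[0.90, 0.10], [0.05, 0.60]]
(I − A)⁻¹ = adj(I−A) / det(I−A) ≈
  [   1.6822     0.1869]
  [   0.0935     1.1215]
Δx = (I − A)⁻¹ Δd with Δd having +15 in the Insurance component and 0 elsewhere.
So Δx_2 = L_21 · (+15), where L_21 = adj(I−A)_21 / det(I−A) = 0.05 / 0.5350.
Δx_2 = 0.05 × (+15) / 0.5350 = 0.75 / 0.5350 ≈ 1.40.

Δx_2 = 1.40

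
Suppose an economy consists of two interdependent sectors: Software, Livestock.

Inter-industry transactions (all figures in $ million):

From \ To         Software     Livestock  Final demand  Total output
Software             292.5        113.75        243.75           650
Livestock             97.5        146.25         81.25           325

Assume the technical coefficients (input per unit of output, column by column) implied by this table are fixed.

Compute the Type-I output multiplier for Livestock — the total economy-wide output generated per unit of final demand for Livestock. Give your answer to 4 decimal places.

Technical coefficients a_ij = z_ij / X_j:
  a_SS = 292.5/650 = 0.45, a_LS = 97.5/650 = 0.15
  a_SL = 113.75/325 = 0.35, a_LL = 146.25/325 = 0.45
I − A =
  [   0.55    -0.35]
  [  -0.15     0.55]
det(I−A) = (0.55)(0.55) − (-0.35)(-0.15) = 0.2500
adj(I−A) = [[0.55, 0.35], [0.15, 0.55]]
(I − A)⁻¹ = adj(I−A) / det(I−A) ≈
  [   2.20000     1.40000]
  [   0.60000     2.20000]
The output multiplier for sector j is the column-j sum of the Leontief inverse (I − A)⁻¹ = adj(I−A) / det(I−A).
Column L of adj(I−A): (0.35, 0.55); det(I−A) = 0.2500.
m_L = (0.35 + 0.55) / 0.2500 = 0.90 / 0.2500 = 3.6000.

m_L = 3.6000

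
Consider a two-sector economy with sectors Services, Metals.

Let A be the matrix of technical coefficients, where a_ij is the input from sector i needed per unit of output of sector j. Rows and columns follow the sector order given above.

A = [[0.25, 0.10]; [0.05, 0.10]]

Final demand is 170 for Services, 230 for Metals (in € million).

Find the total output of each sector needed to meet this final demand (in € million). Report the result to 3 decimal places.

x_1 = 262.687, x_2 = 270.149

I − A =
  [   0.75    -0.10]
  [  -0.05     0.90]
det(I−A) = (0.75)(0.90) − (-0.10)(-0.05) = 0.6700
adj(I−A) = [[0.90, 0.10], [0.05, 0.75]]
(I − A)⁻¹ = adj(I−A) / det(I−A) ≈
  [   1.3433     0.1493]
  [   0.0746     1.1194]
x = (I − A)⁻¹ d = adj(I−A)·d / det(I−A), with det(I−A) = 0.6700:
  x_1 = (0.90·170 + 0.10·230) / 0.6700 = 176.00 / 0.6700 ≈ 262.687
  x_2 = (0.05·170 + 0.75·230) / 0.6700 = 181.00 / 0.6700 ≈ 270.149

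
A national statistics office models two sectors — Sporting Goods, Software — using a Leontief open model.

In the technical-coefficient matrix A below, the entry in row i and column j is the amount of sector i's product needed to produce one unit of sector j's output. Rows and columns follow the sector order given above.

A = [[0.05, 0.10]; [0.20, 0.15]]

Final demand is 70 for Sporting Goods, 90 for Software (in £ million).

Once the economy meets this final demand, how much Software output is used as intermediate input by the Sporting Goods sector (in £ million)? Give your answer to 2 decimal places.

z_21 = 17.40

I − A =
  [   0.95    -0.10]
  [  -0.20     0.85]
det(I−A) = (0.95)(0.85) − (-0.10)(-0.20) = 0.7875
adj(I−A) = [[0.85, 0.10], [0.20, 0.95]]
(I − A)⁻¹ = adj(I−A) / det(I−A) ≈
  [   1.0794     0.1270]
  [   0.2540     1.2063]
First solve x = (I − A)⁻¹ d = adj(I−A)·d / det(I−A); in particular x_1 = (0.85·70 + 0.10·90) / 0.7875 = 68.50 / 0.7875 ≈ 86.9841.
Intermediate flow from 2 to 1: z_21 = a_21 · x_1 = 0.20 × 68.50 / 0.7875 = 13.70 / 0.7875 ≈ 17.40.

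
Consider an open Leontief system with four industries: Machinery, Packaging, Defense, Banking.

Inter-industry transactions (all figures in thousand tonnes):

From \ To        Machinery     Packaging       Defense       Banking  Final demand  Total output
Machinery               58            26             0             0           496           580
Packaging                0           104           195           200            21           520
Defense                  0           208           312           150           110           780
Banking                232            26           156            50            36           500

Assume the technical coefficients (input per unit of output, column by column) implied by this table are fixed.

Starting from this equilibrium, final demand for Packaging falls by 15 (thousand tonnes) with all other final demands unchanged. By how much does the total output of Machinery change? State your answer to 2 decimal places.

Δx_1 = -1.67

Technical coefficients a_ij = z_ij / X_j:
  a_11 = 58/580 = 0.10, a_21 = 0/580 = 0.00, a_31 = 0/580 = 0.00, a_41 = 232/580 = 0.40
  a_12 = 26/520 = 0.05, a_22 = 104/520 = 0.20, a_32 = 208/520 = 0.40, a_42 = 26/520 = 0.05
  a_13 = 0/780 = 0.00, a_23 = 195/780 = 0.25, a_33 = 312/780 = 0.40, a_43 = 156/780 = 0.20
  a_14 = 0/500 = 0.00, a_24 = 200/500 = 0.40, a_34 = 150/500 = 0.30, a_44 = 50/500 = 0.10
I − A =
  [   0.90    -0.05     0.00     0.00]
  [   0.00     0.80    -0.25    -0.40]
  [   0.00    -0.40     0.60    -0.30]
  [  -0.40    -0.05    -0.20     0.90]
Compute the cofactors C_ij = (−1)^(i+j)·(3×3 minor ij) of I−A; the adjugate is their transpose:
adj(I−A) = Cᵀ =
  [ 0.24625   0.02400   0.01525   0.01575]
  [ 0.12600   0.43200   0.27450   0.28350]
  [ 0.16000   0.34350   0.62200   0.36000]
  [ 0.15200   0.11100   0.16025   0.34200]
det(I−A) = Σ_j (I−A)_1j·C_1j = (0.90)(0.24625) + (-0.05)(0.12600) + (0.00)(0.16000) + (0.00)(0.15200) = 0.215325
(I − A)⁻¹ = adj(I−A) / det(I−A) ≈
  [   1.1436     0.1115     0.0708     0.0731]
  [   0.5852     2.0063     1.2748     1.3166]
  [   0.7431     1.5953     2.8887     1.6719]
  [   0.7059     0.5155     0.7442     1.5883]
Δx = (I − A)⁻¹ Δd with Δd having -15 in the Packaging component and 0 elsewhere.
So Δx_1 = L_12 · (-15), where L_12 = adj(I−A)_12 / det(I−A) = 0.02400 / 0.215325.
Δx_1 = 0.02400 × (-15) / 0.215325 = -0.36 / 0.215325 ≈ -1.67.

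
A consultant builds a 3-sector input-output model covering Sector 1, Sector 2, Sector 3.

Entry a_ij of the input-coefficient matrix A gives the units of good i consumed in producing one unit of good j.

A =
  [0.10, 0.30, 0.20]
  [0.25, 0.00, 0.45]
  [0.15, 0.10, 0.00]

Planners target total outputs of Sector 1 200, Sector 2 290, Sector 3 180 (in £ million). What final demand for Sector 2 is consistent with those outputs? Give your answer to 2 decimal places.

d_2 = 159.00

I − A =
  [   0.90    -0.30    -0.20]
  [  -0.25     1.00    -0.45]
  [  -0.15    -0.10     1.00]
d = (I − A) x:
  d_1 = (+0.90)·200 + (-0.30)·290 + (-0.20)·180 = 57.00
  d_2 = (-0.25)·200 + (+1.00)·290 + (-0.45)·180 = 159.00
  d_3 = (-0.15)·200 + (-0.10)·290 + (+1.00)·180 = 121.00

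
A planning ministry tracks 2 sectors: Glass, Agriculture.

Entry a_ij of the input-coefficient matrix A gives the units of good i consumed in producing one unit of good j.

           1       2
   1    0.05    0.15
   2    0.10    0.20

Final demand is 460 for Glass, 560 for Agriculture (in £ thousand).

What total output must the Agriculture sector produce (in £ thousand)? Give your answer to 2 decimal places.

x_2 = 775.84

I − A =
  [   0.95    -0.15]
  [  -0.10     0.80]
det(I−A) = (0.95)(0.80) − (-0.15)(-0.10) = 0.7450
adj(I−A) = [[0.80, 0.15], [0.10, 0.95]]
(I − A)⁻¹ = adj(I−A) / det(I−A) ≈
  [   1.0738     0.2013]
  [   0.1342     1.2752]
x = (I − A)⁻¹ d = adj(I−A)·d / det(I−A), with det(I−A) = 0.7450:
  x_1 = (0.80·460 + 0.15·560) / 0.7450 = 452.00 / 0.7450 ≈ 606.71
  x_2 = (0.10·460 + 0.95·560) / 0.7450 = 578.00 / 0.7450 ≈ 775.84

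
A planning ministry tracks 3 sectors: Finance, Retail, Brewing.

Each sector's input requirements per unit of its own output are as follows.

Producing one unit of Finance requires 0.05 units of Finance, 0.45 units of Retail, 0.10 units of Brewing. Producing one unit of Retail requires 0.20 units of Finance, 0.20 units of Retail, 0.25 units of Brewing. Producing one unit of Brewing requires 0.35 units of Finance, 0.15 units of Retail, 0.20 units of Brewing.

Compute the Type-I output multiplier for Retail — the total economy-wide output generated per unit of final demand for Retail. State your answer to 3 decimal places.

m_2 = 2.860

I − A =
  [   0.95    -0.20    -0.35]
  [  -0.45     0.80    -0.15]
  [  -0.10    -0.25     0.80]
Cofactors of I−A, C_ij = (−1)^(i+j)·(minor ij) (rows/columns in the sector order above):
  C_11 = (0.80)(0.80) − (-0.15)(-0.25) = 0.6025
  C_12 = −[(-0.45)(0.80) − (-0.15)(-0.10)] = 0.3750
  C_13 = (-0.45)(-0.25) − (0.80)(-0.10) = 0.1925
  C_21 = −[(-0.20)(0.80) − (-0.35)(-0.25)] = 0.2475
  C_22 = (0.95)(0.80) − (-0.35)(-0.10) = 0.7250
  C_23 = −[(0.95)(-0.25) − (-0.20)(-0.10)] = 0.2575
  C_31 = (-0.20)(-0.15) − (-0.35)(0.80) = 0.3100
  C_32 = −[(0.95)(-0.15) − (-0.35)(-0.45)] = 0.3000
  C_33 = (0.95)(0.80) − (-0.20)(-0.45) = 0.6700
det(I−A) = Σ_j (I−A)_1j·C_1j = (0.95)(0.6025) + (-0.20)(0.3750) + (-0.35)(0.1925) = 0.4300
adj(I−A) = Cᵀ =
  [ 0.6025   0.2475   0.3100]
  [ 0.3750   0.7250   0.3000]
  [ 0.1925   0.2575   0.6700]
(I − A)⁻¹ = adj(I−A) / det(I−A) ≈
  [   1.4012     0.5756     0.7209]
  [   0.8721     1.6860     0.6977]
  [   0.4477     0.5988     1.5581]
The output multiplier for sector j is the column-j sum of the Leontief inverse (I − A)⁻¹ = adj(I−A) / det(I−A).
Column 2 of adj(I−A): (0.2475, 0.7250, 0.2575); det(I−A) = 0.4300.
m_2 = (0.2475 + 0.7250 + 0.2575) / 0.4300 = 1.23 / 0.4300 ≈ 2.860.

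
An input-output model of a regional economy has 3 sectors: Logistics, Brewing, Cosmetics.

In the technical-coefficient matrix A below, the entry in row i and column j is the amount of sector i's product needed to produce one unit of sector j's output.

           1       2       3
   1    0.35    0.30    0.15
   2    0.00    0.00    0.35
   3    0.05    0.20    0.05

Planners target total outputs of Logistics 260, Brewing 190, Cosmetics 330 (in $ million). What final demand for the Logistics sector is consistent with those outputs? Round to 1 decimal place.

d_1 = 62.5

I − A =
  [   0.65    -0.30    -0.15]
  [   0.00     1.00    -0.35]
  [  -0.05    -0.20     0.95]
d = (I − A) x:
  d_1 = (+0.65)·260 + (-0.30)·190 + (-0.15)·330 = 62.5
  d_2 = (+0.00)·260 + (+1.00)·190 + (-0.35)·330 = 74.5
  d_3 = (-0.05)·260 + (-0.20)·190 + (+0.95)·330 = 262.5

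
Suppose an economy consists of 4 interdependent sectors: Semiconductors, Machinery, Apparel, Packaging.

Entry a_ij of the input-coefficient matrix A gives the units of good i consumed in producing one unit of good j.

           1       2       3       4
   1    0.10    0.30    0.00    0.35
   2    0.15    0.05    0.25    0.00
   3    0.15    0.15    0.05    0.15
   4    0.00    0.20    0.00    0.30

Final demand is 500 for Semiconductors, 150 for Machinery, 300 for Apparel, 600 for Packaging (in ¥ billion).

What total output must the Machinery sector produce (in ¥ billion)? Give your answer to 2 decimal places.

I − A =
  [   0.90    -0.30     0.00    -0.35]
  [  -0.15     0.95    -0.25     0.00]
  [  -0.15    -0.15     0.95    -0.15]
  [   0.00    -0.20     0.00     0.70]
Compute the cofactors C_ij = (−1)^(i+j)·(3×3 minor ij) of I−A; the adjugate is their transpose:
adj(I−A) = Cᵀ =
  [ 0.59800   0.26600   0.07000   0.31400]
  [ 0.12600   0.59850   0.15750   0.09675]
  [ 0.12000   0.16350   0.55650   0.17925]
  [ 0.03600   0.17100   0.04500   0.72450]
det(I−A) = Σ_j (I−A)_1j·C_1j = (0.90)(0.59800) + (-0.30)(0.12600) + (0.00)(0.12000) + (-0.35)(0.03600) = 0.4878
(I − A)⁻¹ = adj(I−A) / det(I−A) ≈
  [   1.2259     0.5453     0.1435     0.6437]
  [   0.2583     1.2269     0.3229     0.1983]
  [   0.2460     0.3352     1.1408     0.3675]
  [   0.0738     0.3506     0.0923     1.4852]
x = (I − A)⁻¹ d = adj(I−A)·d / det(I−A), with det(I−A) = 0.4878:
  x_1 = (0.59800·500 + 0.26600·150 + 0.07000·300 + 0.31400·600) / 0.4878 = 548.30 / 0.4878 ≈ 1124.03
  x_2 = (0.12600·500 + 0.59850·150 + 0.15750·300 + 0.09675·600) / 0.4878 = 258.075 / 0.4878 ≈ 529.06
  x_3 = (0.12000·500 + 0.16350·150 + 0.55650·300 + 0.17925·600) / 0.4878 = 359.025 / 0.4878 ≈ 736.01
  x_4 = (0.03600·500 + 0.17100·150 + 0.04500·300 + 0.72450·600) / 0.4878 = 491.85 / 0.4878 ≈ 1008.30

x_2 = 529.06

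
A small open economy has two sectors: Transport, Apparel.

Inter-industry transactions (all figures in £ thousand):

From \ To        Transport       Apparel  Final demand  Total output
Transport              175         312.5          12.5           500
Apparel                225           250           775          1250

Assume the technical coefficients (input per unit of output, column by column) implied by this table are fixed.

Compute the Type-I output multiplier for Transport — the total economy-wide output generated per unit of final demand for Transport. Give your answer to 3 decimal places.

Technical coefficients a_ij = z_ij / X_j:
  a_TT = 175/500 = 0.35, a_AT = 225/500 = 0.45
  a_TA = 312.5/1250 = 0.25, a_AA = 250/1250 = 0.20
I − A =
  [   0.65    -0.25]
  [  -0.45     0.80]
det(I−A) = (0.65)(0.80) − (-0.25)(-0.45) = 0.4075
adj(I−A) = [[0.80, 0.25], [0.45, 0.65]]
(I − A)⁻¹ = adj(I−A) / det(I−A) ≈
  [   1.9632     0.6135]
  [   1.1043     1.5951]
The output multiplier for sector j is the column-j sum of the Leontief inverse (I − A)⁻¹ = adj(I−A) / det(I−A).
Column T of adj(I−A): (0.80, 0.45); det(I−A) = 0.4075.
m_T = (0.80 + 0.45) / 0.4075 = 1.25 / 0.4075 ≈ 3.067.

m_T = 3.067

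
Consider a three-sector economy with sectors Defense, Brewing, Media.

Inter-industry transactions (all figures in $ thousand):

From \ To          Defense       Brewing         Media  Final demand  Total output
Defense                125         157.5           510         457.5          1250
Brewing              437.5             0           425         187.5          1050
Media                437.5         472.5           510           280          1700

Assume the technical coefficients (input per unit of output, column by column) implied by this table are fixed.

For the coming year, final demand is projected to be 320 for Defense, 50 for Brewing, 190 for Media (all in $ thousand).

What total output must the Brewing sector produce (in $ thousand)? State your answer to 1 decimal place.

Technical coefficients a_ij = z_ij / X_j:
  a_DD = 125/1250 = 0.10, a_BD = 437.5/1250 = 0.35, a_MD = 437.5/1250 = 0.35
  a_DB = 157.5/1050 = 0.15, a_BB = 0/1050 = 0.00, a_MB = 472.5/1050 = 0.45
  a_DM = 510/1700 = 0.30, a_BM = 425/1700 = 0.25, a_MM = 510/1700 = 0.30
I − A =
  [   0.90    -0.15    -0.30]
  [  -0.35     1.00    -0.25]
  [  -0.35    -0.45     0.70]
Cofactors of I−A, C_ij = (−1)^(i+j)·(minor ij) (rows/columns in the sector order above):
  C_11 = (1.00)(0.70) − (-0.25)(-0.45) = 0.5875
  C_12 = −[(-0.35)(0.70) − (-0.25)(-0.35)] = 0.3325
  C_13 = (-0.35)(-0.45) − (1.00)(-0.35) = 0.5075
  C_21 = −[(-0.15)(0.70) − (-0.30)(-0.45)] = 0.2400
  C_22 = (0.90)(0.70) − (-0.30)(-0.35) = 0.5250
  C_23 = −[(0.90)(-0.45) − (-0.15)(-0.35)] = 0.4575
  C_31 = (-0.15)(-0.25) − (-0.30)(1.00) = 0.3375
  C_32 = −[(0.90)(-0.25) − (-0.30)(-0.35)] = 0.3300
  C_33 = (0.90)(1.00) − (-0.15)(-0.35) = 0.8475
det(I−A) = Σ_j (I−A)_1j·C_1j = (0.90)(0.5875) + (-0.15)(0.3325) + (-0.30)(0.5075) = 0.326625
adj(I−A) = Cᵀ =
  [ 0.5875   0.2400   0.3375]
  [ 0.3325   0.5250   0.3300]
  [ 0.5075   0.4575   0.8475]
(I − A)⁻¹ = adj(I−A) / det(I−A) ≈
  [   1.7987     0.7348     1.0333]
  [   1.0180     1.6073     1.0103]
  [   1.5538     1.4007     2.5947]
x = (I − A)⁻¹ d = adj(I−A)·d / det(I−A), with det(I−A) = 0.326625:
  x_D = (0.5875·320 + 0.2400·50 + 0.3375·190) / 0.326625 = 264.125 / 0.326625 ≈ 808.6
  x_B = (0.3325·320 + 0.5250·50 + 0.3300·190) / 0.326625 = 195.35 / 0.326625 ≈ 598.1
  x_M = (0.5075·320 + 0.4575·50 + 0.8475·190) / 0.326625 = 346.30 / 0.326625 ≈ 1060.2

x_B = 598.1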